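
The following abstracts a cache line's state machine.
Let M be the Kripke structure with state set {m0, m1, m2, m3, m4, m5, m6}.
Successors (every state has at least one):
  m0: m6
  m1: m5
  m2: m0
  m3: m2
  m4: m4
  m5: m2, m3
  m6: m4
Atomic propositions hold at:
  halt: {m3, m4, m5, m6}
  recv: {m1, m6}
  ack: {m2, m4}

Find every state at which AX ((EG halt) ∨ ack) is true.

{m0, m3, m4, m6}

EG halt: greatest fixpoint, start Z0 = {m3, m4, m5, m6}, keep only states in Sat with some successor in Z. Z1 = {m4, m5, m6}; Z2 = {m4, m6}; fixed.
Sat(EG halt) = {m4, m6}
Sat((EG halt) ∨ ack) = {m2, m4, m6}
Sat(AX ((EG halt) ∨ ack)) = {s : every successor in {m2, m4, m6}} = {m0, m3, m4, m6}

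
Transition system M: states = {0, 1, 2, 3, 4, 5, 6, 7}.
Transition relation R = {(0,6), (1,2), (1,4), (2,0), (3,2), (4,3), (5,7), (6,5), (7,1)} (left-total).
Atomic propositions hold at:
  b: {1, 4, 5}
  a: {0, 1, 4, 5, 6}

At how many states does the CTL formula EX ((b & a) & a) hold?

3

Sat(b & a) = {1, 4, 5}
Sat((b & a) & a) = {1, 4, 5}
Sat(EX ((b & a) & a)) = {s : some successor in {1, 4, 5}} = {1, 6, 7}
|Sat(EX ((b & a) & a))| = |{1, 6, 7}| = 3.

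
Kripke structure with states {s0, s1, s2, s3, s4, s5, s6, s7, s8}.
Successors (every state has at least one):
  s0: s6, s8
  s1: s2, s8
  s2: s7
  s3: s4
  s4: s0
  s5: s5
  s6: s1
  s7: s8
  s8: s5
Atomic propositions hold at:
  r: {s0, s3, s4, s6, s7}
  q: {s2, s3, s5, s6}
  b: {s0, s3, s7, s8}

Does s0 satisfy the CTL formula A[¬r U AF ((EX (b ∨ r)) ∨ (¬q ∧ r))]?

Yes

Sat(¬r) = {s1, s2, s5, s8}
Sat(b ∨ r) = {s0, s3, s4, s6, s7, s8}
Sat(EX (b ∨ r)) = {s : some successor in {s0, s3, s4, s6, s7, s8}} = {s0, s1, s2, s3, s4, s7}
Sat(¬q) = {s0, s1, s4, s7, s8}
Sat(¬q ∧ r) = {s0, s4, s7}
Sat((EX (b ∨ r)) ∨ (¬q ∧ r)) = {s0, s1, s2, s3, s4, s7}
AF ((EX (b ∨ r)) ∨ (¬q ∧ r)): least fixpoint, start Z0 = {s0, s1, s2, s3, s4, s7}, add states with every successor in Z. Z1 = {s0, s1, s2, s3, s4, s6, s7}; fixed.
Sat(AF ((EX (b ∨ r)) ∨ (¬q ∧ r))) = {s0, s1, s2, s3, s4, s6, s7}
A[¬r U AF ((EX (b ∨ r)) ∨ (¬q ∧ r))]: least fixpoint, start Z0 = Sat(AF ((EX (b ∨ r)) ∨ (¬q ∧ r))) = {s0, s1, s2, s3, s4, s6, s7}, add states in Sat(¬r) with every successor in Z. Already a fixed point.
Sat(A[¬r U AF ((EX (b ∨ r)) ∨ (¬q ∧ r))]) = {s0, s1, s2, s3, s4, s6, s7}
s0 ∈ Sat(A[¬r U AF ((EX (b ∨ r)) ∨ (¬q ∧ r))]) = {s0, s1, s2, s3, s4, s6, s7}, so the formula holds at s0.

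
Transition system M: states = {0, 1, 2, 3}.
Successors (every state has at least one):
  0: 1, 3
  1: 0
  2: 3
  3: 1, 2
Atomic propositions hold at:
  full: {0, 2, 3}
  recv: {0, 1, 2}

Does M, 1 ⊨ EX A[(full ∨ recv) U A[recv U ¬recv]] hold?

No

Sat(full ∨ recv) = {0, 1, 2, 3}
Sat(¬recv) = {3}
A[recv U ¬recv]: least fixpoint, start Z0 = Sat(¬recv) = {3}, add states in Sat(recv) with every successor in Z. Z1 = {2, 3}; fixed.
Sat(A[recv U ¬recv]) = {2, 3}
A[(full ∨ recv) U A[recv U ¬recv]]: least fixpoint, start Z0 = Sat(A[recv U ¬recv]) = {2, 3}, add states in Sat(full ∨ recv) with every successor in Z. Already a fixed point.
Sat(A[(full ∨ recv) U A[recv U ¬recv]]) = {2, 3}
Sat(EX A[(full ∨ recv) U A[recv U ¬recv]]) = {s : some successor in {2, 3}} = {0, 2, 3}
1 ∉ Sat(EX A[(full ∨ recv) U A[recv U ¬recv]]) = {0, 2, 3}, so the formula does not hold at 1.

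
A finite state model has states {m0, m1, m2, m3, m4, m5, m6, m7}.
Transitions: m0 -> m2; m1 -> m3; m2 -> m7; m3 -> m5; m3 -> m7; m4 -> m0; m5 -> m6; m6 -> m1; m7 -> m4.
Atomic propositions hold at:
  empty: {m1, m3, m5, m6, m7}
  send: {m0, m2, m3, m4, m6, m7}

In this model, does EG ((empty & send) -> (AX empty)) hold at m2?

Sat(empty & send) = {m3, m6, m7}
Sat(AX empty) = {s : every successor in {m1, m3, m5, m6, m7}} = {m1, m2, m3, m5, m6}
Sat((empty & send) -> (AX empty)) = {m0, m1, m2, m3, m4, m5, m6}
EG ((empty & send) -> (AX empty)): greatest fixpoint, start Z0 = {m0, m1, m2, m3, m4, m5, m6}, keep only states in Sat with some successor in Z. Z1 = {m0, m1, m3, m4, m5, m6}; Z2 = {m1, m3, m4, m5, m6}; Z3 = {m1, m3, m5, m6}; fixed.
Sat(EG ((empty & send) -> (AX empty))) = {m1, m3, m5, m6}
m2 ∉ Sat(EG ((empty & send) -> (AX empty))) = {m1, m3, m5, m6}, so the formula does not hold at m2.

No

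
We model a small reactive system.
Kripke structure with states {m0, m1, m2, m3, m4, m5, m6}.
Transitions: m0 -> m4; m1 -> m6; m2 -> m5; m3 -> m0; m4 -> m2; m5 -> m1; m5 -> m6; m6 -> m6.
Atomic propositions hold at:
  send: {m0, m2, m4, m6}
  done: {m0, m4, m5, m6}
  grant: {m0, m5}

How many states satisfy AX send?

5

Sat(AX send) = {s : every successor in {m0, m2, m4, m6}} = {m0, m1, m3, m4, m6}
|Sat(AX send)| = |{m0, m1, m3, m4, m6}| = 5.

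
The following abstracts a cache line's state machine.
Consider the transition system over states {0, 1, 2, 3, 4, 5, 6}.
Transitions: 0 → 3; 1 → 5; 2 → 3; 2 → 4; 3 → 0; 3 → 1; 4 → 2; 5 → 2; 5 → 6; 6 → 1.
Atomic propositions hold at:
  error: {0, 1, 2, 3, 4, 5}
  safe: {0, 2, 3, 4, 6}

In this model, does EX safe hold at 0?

Yes

Sat(EX safe) = {s : some successor in {0, 2, 3, 4, 6}} = {0, 2, 3, 4, 5}
0 ∈ Sat(EX safe) = {0, 2, 3, 4, 5}, so the formula holds at 0.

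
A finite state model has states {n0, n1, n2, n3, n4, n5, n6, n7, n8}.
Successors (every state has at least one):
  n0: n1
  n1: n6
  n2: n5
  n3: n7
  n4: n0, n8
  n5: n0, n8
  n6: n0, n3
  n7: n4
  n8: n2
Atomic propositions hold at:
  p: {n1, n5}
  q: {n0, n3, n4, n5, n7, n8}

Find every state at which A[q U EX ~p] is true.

{n0, n1, n3, n4, n5, n6, n7, n8}

Sat(~p) = {n0, n2, n3, n4, n6, n7, n8}
Sat(EX ~p) = {s : some successor in {n0, n2, n3, n4, n6, n7, n8}} = {n1, n3, n4, n5, n6, n7, n8}
A[q U EX ~p]: least fixpoint, start Z0 = Sat(EX ~p) = {n1, n3, n4, n5, n6, n7, n8}, add states in Sat(q) with every successor in Z. Z1 = {n0, n1, n3, n4, n5, n6, n7, n8}; fixed.
Sat(A[q U EX ~p]) = {n0, n1, n3, n4, n5, n6, n7, n8}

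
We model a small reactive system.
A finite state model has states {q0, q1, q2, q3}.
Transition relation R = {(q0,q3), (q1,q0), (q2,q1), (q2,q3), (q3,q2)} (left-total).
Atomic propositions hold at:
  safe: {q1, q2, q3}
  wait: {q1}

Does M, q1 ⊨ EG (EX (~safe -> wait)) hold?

Sat(~safe) = {q0}
Sat(~safe -> wait) = {q1, q2, q3}
Sat(EX (~safe -> wait)) = {s : some successor in {q1, q2, q3}} = {q0, q2, q3}
EG (EX (~safe -> wait)): greatest fixpoint, start Z0 = {q0, q2, q3}, keep only states in Sat with some successor in Z. Already a fixed point.
Sat(EG (EX (~safe -> wait))) = {q0, q2, q3}
q1 ∉ Sat(EG (EX (~safe -> wait))) = {q0, q2, q3}, so the formula does not hold at q1.

No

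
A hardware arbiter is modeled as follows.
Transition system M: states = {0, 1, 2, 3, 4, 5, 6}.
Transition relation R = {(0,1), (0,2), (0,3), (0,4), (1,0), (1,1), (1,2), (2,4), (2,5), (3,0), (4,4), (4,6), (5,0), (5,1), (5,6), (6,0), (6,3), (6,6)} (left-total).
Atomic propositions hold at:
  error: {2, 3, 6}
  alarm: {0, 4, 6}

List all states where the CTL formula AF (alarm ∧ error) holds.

Sat(alarm ∧ error) = {6}
AF (alarm ∧ error): least fixpoint, start Z0 = {6}, add states with every successor in Z. Already a fixed point.
Sat(AF (alarm ∧ error)) = {6}

{6}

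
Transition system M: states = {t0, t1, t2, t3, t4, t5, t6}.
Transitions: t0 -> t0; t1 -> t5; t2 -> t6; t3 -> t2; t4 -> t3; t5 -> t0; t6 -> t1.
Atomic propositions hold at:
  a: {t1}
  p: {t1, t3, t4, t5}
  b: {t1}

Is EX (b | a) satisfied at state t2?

No

Sat(b | a) = {t1}
Sat(EX (b | a)) = {s : some successor in {t1}} = {t6}
t2 ∉ Sat(EX (b | a)) = {t6}, so the formula does not hold at t2.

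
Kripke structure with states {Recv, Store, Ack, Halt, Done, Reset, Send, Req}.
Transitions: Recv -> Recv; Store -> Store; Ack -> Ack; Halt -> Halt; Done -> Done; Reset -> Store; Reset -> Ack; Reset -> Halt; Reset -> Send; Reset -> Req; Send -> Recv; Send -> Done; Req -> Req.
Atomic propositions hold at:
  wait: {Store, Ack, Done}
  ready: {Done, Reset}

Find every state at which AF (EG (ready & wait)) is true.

{Done}

Sat(ready & wait) = {Done}
EG (ready & wait): greatest fixpoint, start Z0 = {Done}, keep only states in Sat with some successor in Z. Already a fixed point.
Sat(EG (ready & wait)) = {Done}
AF (EG (ready & wait)): least fixpoint, start Z0 = {Done}, add states with every successor in Z. Already a fixed point.
Sat(AF (EG (ready & wait))) = {Done}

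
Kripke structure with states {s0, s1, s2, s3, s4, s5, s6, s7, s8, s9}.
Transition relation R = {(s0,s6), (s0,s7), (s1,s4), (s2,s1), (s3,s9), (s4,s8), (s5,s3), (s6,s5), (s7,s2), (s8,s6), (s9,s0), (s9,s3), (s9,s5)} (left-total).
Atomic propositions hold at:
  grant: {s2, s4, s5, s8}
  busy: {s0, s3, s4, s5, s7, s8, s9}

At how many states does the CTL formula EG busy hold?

EG busy: greatest fixpoint, start Z0 = {s0, s3, s4, s5, s7, s8, s9}, keep only states in Sat with some successor in Z. Z1 = {s0, s3, s4, s5, s9}; Z2 = {s3, s5, s9}; fixed.
Sat(EG busy) = {s3, s5, s9}
|Sat(EG busy)| = |{s3, s5, s9}| = 3.

3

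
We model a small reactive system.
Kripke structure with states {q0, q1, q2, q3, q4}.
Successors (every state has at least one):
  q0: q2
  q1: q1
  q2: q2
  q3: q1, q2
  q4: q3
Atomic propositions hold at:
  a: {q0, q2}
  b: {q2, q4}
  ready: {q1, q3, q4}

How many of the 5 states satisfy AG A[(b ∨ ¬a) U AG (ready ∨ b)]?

Sat(¬a) = {q1, q3, q4}
Sat(b ∨ ¬a) = {q1, q2, q3, q4}
Sat(ready ∨ b) = {q1, q2, q3, q4}
AG (ready ∨ b): greatest fixpoint, start Z0 = {q1, q2, q3, q4}, keep only states in Sat with every successor in Z. Already a fixed point.
Sat(AG (ready ∨ b)) = {q1, q2, q3, q4}
A[(b ∨ ¬a) U AG (ready ∨ b)]: least fixpoint, start Z0 = Sat(AG (ready ∨ b)) = {q1, q2, q3, q4}, add states in Sat(b ∨ ¬a) with every successor in Z. Already a fixed point.
Sat(A[(b ∨ ¬a) U AG (ready ∨ b)]) = {q1, q2, q3, q4}
AG A[(b ∨ ¬a) U AG (ready ∨ b)]: greatest fixpoint, start Z0 = {q1, q2, q3, q4}, keep only states in Sat with every successor in Z. Already a fixed point.
Sat(AG A[(b ∨ ¬a) U AG (ready ∨ b)]) = {q1, q2, q3, q4}
|Sat(AG A[(b ∨ ¬a) U AG (ready ∨ b)])| = |{q1, q2, q3, q4}| = 4.

4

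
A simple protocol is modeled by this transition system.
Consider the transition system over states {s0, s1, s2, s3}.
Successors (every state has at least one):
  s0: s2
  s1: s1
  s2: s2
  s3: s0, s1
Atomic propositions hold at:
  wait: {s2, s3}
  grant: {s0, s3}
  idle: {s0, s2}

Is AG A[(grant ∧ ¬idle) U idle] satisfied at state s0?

Sat(¬idle) = {s1, s3}
Sat(grant ∧ ¬idle) = {s3}
A[(grant ∧ ¬idle) U idle]: least fixpoint, start Z0 = Sat(idle) = {s0, s2}, add states in Sat(grant ∧ ¬idle) with every successor in Z. Already a fixed point.
Sat(A[(grant ∧ ¬idle) U idle]) = {s0, s2}
AG A[(grant ∧ ¬idle) U idle]: greatest fixpoint, start Z0 = {s0, s2}, keep only states in Sat with every successor in Z. Already a fixed point.
Sat(AG A[(grant ∧ ¬idle) U idle]) = {s0, s2}
s0 ∈ Sat(AG A[(grant ∧ ¬idle) U idle]) = {s0, s2}, so the formula holds at s0.

Yes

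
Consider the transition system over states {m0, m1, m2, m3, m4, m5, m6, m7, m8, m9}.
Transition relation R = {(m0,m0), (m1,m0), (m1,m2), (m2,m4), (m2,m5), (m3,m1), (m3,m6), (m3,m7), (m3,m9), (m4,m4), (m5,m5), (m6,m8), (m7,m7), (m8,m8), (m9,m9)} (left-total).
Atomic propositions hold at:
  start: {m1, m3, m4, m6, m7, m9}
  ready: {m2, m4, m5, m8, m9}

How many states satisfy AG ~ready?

2

Sat(~ready) = {m0, m1, m3, m6, m7}
AG ~ready: greatest fixpoint, start Z0 = {m0, m1, m3, m6, m7}, keep only states in Sat with every successor in Z. Z1 = {m0, m7}; fixed.
Sat(AG ~ready) = {m0, m7}
|Sat(AG ~ready)| = |{m0, m7}| = 2.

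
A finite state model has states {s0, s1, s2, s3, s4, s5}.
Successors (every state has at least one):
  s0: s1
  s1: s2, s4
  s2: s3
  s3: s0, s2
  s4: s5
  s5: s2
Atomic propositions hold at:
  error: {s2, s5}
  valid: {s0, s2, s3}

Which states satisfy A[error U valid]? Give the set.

{s0, s2, s3, s5}

A[error U valid]: least fixpoint, start Z0 = Sat(valid) = {s0, s2, s3}, add states in Sat(error) with every successor in Z. Z1 = {s0, s2, s3, s5}; fixed.
Sat(A[error U valid]) = {s0, s2, s3, s5}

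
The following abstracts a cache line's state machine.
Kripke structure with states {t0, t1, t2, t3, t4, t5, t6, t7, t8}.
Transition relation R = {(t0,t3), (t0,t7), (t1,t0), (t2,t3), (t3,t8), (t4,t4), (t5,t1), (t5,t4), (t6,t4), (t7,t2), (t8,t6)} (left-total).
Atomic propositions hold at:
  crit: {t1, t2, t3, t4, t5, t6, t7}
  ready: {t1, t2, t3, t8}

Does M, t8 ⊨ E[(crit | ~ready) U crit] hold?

No

Sat(~ready) = {t0, t4, t5, t6, t7}
Sat(crit | ~ready) = {t0, t1, t2, t3, t4, t5, t6, t7}
E[(crit | ~ready) U crit]: least fixpoint, start Z0 = Sat(crit) = {t1, t2, t3, t4, t5, t6, t7}, add states in Sat(crit | ~ready) with some successor in Z. Z1 = {t0, t1, t2, t3, t4, t5, t6, t7}; fixed.
Sat(E[(crit | ~ready) U crit]) = {t0, t1, t2, t3, t4, t5, t6, t7}
t8 ∉ Sat(E[(crit | ~ready) U crit]) = {t0, t1, t2, t3, t4, t5, t6, t7}, so the formula does not hold at t8.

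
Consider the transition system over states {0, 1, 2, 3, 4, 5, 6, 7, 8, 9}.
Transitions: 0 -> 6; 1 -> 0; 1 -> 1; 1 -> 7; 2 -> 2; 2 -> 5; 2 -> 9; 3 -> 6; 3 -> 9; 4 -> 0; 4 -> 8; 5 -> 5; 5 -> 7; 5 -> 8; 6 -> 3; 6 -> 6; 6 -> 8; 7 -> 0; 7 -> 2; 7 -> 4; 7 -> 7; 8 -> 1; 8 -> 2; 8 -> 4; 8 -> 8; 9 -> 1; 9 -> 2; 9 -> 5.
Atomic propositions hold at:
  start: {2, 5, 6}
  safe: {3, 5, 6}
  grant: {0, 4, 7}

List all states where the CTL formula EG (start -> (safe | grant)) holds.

{0, 1, 3, 4, 5, 6, 7, 8, 9}

Sat(safe | grant) = {0, 3, 4, 5, 6, 7}
Sat(start -> (safe | grant)) = {0, 1, 3, 4, 5, 6, 7, 8, 9}
EG (start -> (safe | grant)): greatest fixpoint, start Z0 = {0, 1, 3, 4, 5, 6, 7, 8, 9}, keep only states in Sat with some successor in Z. Already a fixed point.
Sat(EG (start -> (safe | grant))) = {0, 1, 3, 4, 5, 6, 7, 8, 9}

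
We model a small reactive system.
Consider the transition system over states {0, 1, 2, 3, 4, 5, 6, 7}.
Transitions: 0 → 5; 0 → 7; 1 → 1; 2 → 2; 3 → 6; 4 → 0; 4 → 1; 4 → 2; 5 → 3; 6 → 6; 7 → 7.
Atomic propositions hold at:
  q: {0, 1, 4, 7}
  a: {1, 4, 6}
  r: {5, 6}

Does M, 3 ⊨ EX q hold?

Sat(EX q) = {s : some successor in {0, 1, 4, 7}} = {0, 1, 4, 7}
3 ∉ Sat(EX q) = {0, 1, 4, 7}, so the formula does not hold at 3.

No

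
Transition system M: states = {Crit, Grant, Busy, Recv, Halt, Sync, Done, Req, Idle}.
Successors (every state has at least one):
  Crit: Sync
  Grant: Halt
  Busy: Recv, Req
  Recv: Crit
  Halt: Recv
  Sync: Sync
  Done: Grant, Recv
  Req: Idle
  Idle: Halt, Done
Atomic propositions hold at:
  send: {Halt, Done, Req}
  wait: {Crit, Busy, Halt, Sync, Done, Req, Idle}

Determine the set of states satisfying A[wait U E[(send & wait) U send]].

{Halt, Done, Req, Idle}

Sat(send & wait) = {Halt, Done, Req}
E[(send & wait) U send]: least fixpoint, start Z0 = Sat(send) = {Halt, Done, Req}, add states in Sat(send & wait) with some successor in Z. Already a fixed point.
Sat(E[(send & wait) U send]) = {Halt, Done, Req}
A[wait U E[(send & wait) U send]]: least fixpoint, start Z0 = Sat(E[(send & wait) U send]) = {Halt, Done, Req}, add states in Sat(wait) with every successor in Z. Z1 = {Halt, Done, Req, Idle}; fixed.
Sat(A[wait U E[(send & wait) U send]]) = {Halt, Done, Req, Idle}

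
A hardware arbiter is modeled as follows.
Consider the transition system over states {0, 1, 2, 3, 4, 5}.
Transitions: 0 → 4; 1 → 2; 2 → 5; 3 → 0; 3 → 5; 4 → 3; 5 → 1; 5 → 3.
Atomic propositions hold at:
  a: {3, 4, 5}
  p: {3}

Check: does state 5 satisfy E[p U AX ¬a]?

No

Sat(¬a) = {0, 1, 2}
Sat(AX ¬a) = {s : every successor in {0, 1, 2}} = {1}
E[p U AX ¬a]: least fixpoint, start Z0 = Sat(AX ¬a) = {1}, add states in Sat(p) with some successor in Z. Already a fixed point.
Sat(E[p U AX ¬a]) = {1}
5 ∉ Sat(E[p U AX ¬a]) = {1}, so the formula does not hold at 5.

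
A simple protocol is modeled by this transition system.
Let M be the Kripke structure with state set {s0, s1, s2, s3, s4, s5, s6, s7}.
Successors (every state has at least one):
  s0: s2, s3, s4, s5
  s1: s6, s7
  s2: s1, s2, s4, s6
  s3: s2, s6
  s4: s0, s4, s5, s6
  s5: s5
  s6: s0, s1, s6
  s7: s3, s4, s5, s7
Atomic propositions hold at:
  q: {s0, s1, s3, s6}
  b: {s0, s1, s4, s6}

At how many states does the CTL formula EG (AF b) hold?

AF b: least fixpoint, start Z0 = {s0, s1, s4, s6}, add states with every successor in Z. Already a fixed point.
Sat(AF b) = {s0, s1, s4, s6}
EG (AF b): greatest fixpoint, start Z0 = {s0, s1, s4, s6}, keep only states in Sat with some successor in Z. Already a fixed point.
Sat(EG (AF b)) = {s0, s1, s4, s6}
|Sat(EG (AF b))| = |{s0, s1, s4, s6}| = 4.

4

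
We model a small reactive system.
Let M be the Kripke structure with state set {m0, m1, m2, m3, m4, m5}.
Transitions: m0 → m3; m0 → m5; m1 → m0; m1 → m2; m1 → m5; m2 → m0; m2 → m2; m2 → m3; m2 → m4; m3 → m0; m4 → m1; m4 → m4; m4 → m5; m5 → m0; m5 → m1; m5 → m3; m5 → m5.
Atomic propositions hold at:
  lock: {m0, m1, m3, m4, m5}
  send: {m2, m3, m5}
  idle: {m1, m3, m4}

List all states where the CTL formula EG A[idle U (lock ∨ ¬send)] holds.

{m0, m1, m3, m4, m5}

Sat(¬send) = {m0, m1, m4}
Sat(lock ∨ ¬send) = {m0, m1, m3, m4, m5}
A[idle U (lock ∨ ¬send)]: least fixpoint, start Z0 = Sat((lock ∨ ¬send)) = {m0, m1, m3, m4, m5}, add states in Sat(idle) with every successor in Z. Already a fixed point.
Sat(A[idle U (lock ∨ ¬send)]) = {m0, m1, m3, m4, m5}
EG A[idle U (lock ∨ ¬send)]: greatest fixpoint, start Z0 = {m0, m1, m3, m4, m5}, keep only states in Sat with some successor in Z. Already a fixed point.
Sat(EG A[idle U (lock ∨ ¬send)]) = {m0, m1, m3, m4, m5}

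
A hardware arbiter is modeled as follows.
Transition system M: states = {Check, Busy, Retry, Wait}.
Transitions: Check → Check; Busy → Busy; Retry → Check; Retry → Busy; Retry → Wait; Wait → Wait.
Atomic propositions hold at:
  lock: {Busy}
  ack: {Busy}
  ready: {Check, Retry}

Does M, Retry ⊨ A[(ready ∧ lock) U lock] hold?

No

Sat(ready ∧ lock) = ∅
A[(ready ∧ lock) U lock]: least fixpoint, start Z0 = Sat(lock) = {Busy}, add states in Sat(ready ∧ lock) with every successor in Z. Already a fixed point.
Sat(A[(ready ∧ lock) U lock]) = {Busy}
Retry ∉ Sat(A[(ready ∧ lock) U lock]) = {Busy}, so the formula does not hold at Retry.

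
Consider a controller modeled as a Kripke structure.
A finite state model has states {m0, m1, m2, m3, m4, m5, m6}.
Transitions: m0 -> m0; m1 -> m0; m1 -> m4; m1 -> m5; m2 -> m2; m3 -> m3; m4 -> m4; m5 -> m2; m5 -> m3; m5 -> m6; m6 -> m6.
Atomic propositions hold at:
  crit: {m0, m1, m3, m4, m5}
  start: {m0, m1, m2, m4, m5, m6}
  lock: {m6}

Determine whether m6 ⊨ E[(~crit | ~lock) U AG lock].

Sat(~crit) = {m2, m6}
Sat(~lock) = {m0, m1, m2, m3, m4, m5}
Sat(~crit | ~lock) = {m0, m1, m2, m3, m4, m5, m6}
AG lock: greatest fixpoint, start Z0 = {m6}, keep only states in Sat with every successor in Z. Already a fixed point.
Sat(AG lock) = {m6}
E[(~crit | ~lock) U AG lock]: least fixpoint, start Z0 = Sat(AG lock) = {m6}, add states in Sat(~crit | ~lock) with some successor in Z. Z1 = {m5, m6}; Z2 = {m1, m5, m6}; fixed.
Sat(E[(~crit | ~lock) U AG lock]) = {m1, m5, m6}
m6 ∈ Sat(E[(~crit | ~lock) U AG lock]) = {m1, m5, m6}, so the formula holds at m6.

Yes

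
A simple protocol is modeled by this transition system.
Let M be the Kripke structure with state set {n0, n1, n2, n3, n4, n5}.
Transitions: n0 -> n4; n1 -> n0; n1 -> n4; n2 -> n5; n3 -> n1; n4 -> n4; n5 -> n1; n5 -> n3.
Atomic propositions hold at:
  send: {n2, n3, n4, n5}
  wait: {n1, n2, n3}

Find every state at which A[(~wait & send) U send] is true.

{n2, n3, n4, n5}

Sat(~wait) = {n0, n4, n5}
Sat(~wait & send) = {n4, n5}
A[(~wait & send) U send]: least fixpoint, start Z0 = Sat(send) = {n2, n3, n4, n5}, add states in Sat(~wait & send) with every successor in Z. Already a fixed point.
Sat(A[(~wait & send) U send]) = {n2, n3, n4, n5}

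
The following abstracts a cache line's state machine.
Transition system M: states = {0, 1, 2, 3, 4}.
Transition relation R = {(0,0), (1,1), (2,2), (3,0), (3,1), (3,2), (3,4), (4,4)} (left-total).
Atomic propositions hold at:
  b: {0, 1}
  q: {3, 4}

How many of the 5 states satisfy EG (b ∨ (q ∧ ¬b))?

4

Sat(¬b) = {2, 3, 4}
Sat(q ∧ ¬b) = {3, 4}
Sat(b ∨ (q ∧ ¬b)) = {0, 1, 3, 4}
EG (b ∨ (q ∧ ¬b)): greatest fixpoint, start Z0 = {0, 1, 3, 4}, keep only states in Sat with some successor in Z. Already a fixed point.
Sat(EG (b ∨ (q ∧ ¬b))) = {0, 1, 3, 4}
|Sat(EG (b ∨ (q ∧ ¬b)))| = |{0, 1, 3, 4}| = 4.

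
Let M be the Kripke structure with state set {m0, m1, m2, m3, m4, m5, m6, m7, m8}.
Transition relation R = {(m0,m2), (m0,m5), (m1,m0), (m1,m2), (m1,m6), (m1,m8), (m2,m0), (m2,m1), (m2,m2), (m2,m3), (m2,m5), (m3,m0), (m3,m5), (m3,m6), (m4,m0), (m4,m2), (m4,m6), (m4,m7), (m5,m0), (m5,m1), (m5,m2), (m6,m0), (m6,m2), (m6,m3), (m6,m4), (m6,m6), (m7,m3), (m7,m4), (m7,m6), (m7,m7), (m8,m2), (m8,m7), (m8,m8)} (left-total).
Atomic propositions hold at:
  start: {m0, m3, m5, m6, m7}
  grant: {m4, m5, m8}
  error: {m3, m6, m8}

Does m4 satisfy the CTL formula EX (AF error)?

Yes

AF error: least fixpoint, start Z0 = {m3, m6, m8}, add states with every successor in Z. Already a fixed point.
Sat(AF error) = {m3, m6, m8}
Sat(EX (AF error)) = {s : some successor in {m3, m6, m8}} = {m1, m2, m3, m4, m6, m7, m8}
m4 ∈ Sat(EX (AF error)) = {m1, m2, m3, m4, m6, m7, m8}, so the formula holds at m4.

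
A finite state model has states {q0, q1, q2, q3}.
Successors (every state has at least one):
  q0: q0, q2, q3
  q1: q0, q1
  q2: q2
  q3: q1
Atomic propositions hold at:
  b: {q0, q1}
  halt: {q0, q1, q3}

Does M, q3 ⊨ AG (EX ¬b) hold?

No

Sat(¬b) = {q2, q3}
Sat(EX ¬b) = {s : some successor in {q2, q3}} = {q0, q2}
AG (EX ¬b): greatest fixpoint, start Z0 = {q0, q2}, keep only states in Sat with every successor in Z. Z1 = {q2}; fixed.
Sat(AG (EX ¬b)) = {q2}
q3 ∉ Sat(AG (EX ¬b)) = {q2}, so the formula does not hold at q3.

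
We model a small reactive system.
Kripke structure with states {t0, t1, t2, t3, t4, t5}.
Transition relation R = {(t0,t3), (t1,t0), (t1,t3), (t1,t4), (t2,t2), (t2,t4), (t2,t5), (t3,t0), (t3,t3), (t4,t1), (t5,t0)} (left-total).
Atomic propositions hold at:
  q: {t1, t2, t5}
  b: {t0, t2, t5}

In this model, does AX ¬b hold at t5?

No

Sat(¬b) = {t1, t3, t4}
Sat(AX ¬b) = {s : every successor in {t1, t3, t4}} = {t0, t4}
t5 ∉ Sat(AX ¬b) = {t0, t4}, so the formula does not hold at t5.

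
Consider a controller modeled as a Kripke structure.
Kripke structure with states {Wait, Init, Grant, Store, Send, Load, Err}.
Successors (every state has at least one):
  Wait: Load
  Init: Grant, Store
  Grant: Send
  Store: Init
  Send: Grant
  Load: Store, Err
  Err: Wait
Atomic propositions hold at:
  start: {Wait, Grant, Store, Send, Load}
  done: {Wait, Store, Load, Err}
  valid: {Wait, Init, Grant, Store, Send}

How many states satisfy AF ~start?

Sat(~start) = {Init, Err}
AF ~start: least fixpoint, start Z0 = {Init, Err}, add states with every successor in Z. Z1 = {Init, Store, Err}; Z2 = {Init, Store, Load, Err}; Z3 = {Wait, Init, Store, Load, Err}; fixed.
Sat(AF ~start) = {Wait, Init, Store, Load, Err}
|Sat(AF ~start)| = |{Wait, Init, Store, Load, Err}| = 5.

5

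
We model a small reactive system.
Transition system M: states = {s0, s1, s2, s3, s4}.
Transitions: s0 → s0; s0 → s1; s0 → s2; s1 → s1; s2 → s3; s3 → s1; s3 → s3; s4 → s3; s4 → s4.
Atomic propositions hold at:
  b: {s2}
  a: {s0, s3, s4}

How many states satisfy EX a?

4

Sat(EX a) = {s : some successor in {s0, s3, s4}} = {s0, s2, s3, s4}
|Sat(EX a)| = |{s0, s2, s3, s4}| = 4.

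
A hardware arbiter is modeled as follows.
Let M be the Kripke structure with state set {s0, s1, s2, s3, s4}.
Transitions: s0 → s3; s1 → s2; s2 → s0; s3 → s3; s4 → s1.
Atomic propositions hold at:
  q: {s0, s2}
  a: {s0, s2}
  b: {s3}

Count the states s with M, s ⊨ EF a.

EF a: least fixpoint, start Z0 = {s0, s2}, add states with some successor in Z. Z1 = {s0, s1, s2}; Z2 = {s0, s1, s2, s4}; fixed.
Sat(EF a) = {s0, s1, s2, s4}
|Sat(EF a)| = |{s0, s1, s2, s4}| = 4.

4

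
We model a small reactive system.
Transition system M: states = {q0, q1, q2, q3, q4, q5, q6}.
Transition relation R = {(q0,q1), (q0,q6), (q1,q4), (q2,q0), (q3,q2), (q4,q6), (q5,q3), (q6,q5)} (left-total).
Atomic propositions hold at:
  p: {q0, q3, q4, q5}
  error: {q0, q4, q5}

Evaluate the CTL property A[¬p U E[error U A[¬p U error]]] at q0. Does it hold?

Sat(¬p) = {q1, q2, q6}
A[¬p U error]: least fixpoint, start Z0 = Sat(error) = {q0, q4, q5}, add states in Sat(¬p) with every successor in Z. Z1 = {q0, q1, q2, q4, q5, q6}; fixed.
Sat(A[¬p U error]) = {q0, q1, q2, q4, q5, q6}
E[error U A[¬p U error]]: least fixpoint, start Z0 = Sat(A[¬p U error]) = {q0, q1, q2, q4, q5, q6}, add states in Sat(error) with some successor in Z. Already a fixed point.
Sat(E[error U A[¬p U error]]) = {q0, q1, q2, q4, q5, q6}
A[¬p U E[error U A[¬p U error]]]: least fixpoint, start Z0 = Sat(E[error U A[¬p U error]]) = {q0, q1, q2, q4, q5, q6}, add states in Sat(¬p) with every successor in Z. Already a fixed point.
Sat(A[¬p U E[error U A[¬p U error]]]) = {q0, q1, q2, q4, q5, q6}
q0 ∈ Sat(A[¬p U E[error U A[¬p U error]]]) = {q0, q1, q2, q4, q5, q6}, so the formula holds at q0.

Yes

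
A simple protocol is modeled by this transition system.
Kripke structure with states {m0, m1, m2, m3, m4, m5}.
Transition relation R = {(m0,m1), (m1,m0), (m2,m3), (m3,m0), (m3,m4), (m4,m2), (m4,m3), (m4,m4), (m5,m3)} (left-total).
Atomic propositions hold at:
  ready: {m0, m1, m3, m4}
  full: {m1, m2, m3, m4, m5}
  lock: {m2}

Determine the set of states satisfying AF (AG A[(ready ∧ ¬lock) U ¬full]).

Sat(¬lock) = {m0, m1, m3, m4, m5}
Sat(ready ∧ ¬lock) = {m0, m1, m3, m4}
Sat(¬full) = {m0}
A[(ready ∧ ¬lock) U ¬full]: least fixpoint, start Z0 = Sat(¬full) = {m0}, add states in Sat(ready ∧ ¬lock) with every successor in Z. Z1 = {m0, m1}; fixed.
Sat(A[(ready ∧ ¬lock) U ¬full]) = {m0, m1}
AG A[(ready ∧ ¬lock) U ¬full]: greatest fixpoint, start Z0 = {m0, m1}, keep only states in Sat with every successor in Z. Already a fixed point.
Sat(AG A[(ready ∧ ¬lock) U ¬full]) = {m0, m1}
AF (AG A[(ready ∧ ¬lock) U ¬full]): least fixpoint, start Z0 = {m0, m1}, add states with every successor in Z. Already a fixed point.
Sat(AF (AG A[(ready ∧ ¬lock) U ¬full])) = {m0, m1}

{m0, m1}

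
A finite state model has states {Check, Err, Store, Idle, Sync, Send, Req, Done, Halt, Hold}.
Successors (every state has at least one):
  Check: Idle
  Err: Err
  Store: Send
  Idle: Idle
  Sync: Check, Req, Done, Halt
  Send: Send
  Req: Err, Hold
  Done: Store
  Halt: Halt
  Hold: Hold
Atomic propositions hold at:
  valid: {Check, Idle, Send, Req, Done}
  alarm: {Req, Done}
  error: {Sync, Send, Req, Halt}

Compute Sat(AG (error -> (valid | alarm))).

{Check, Err, Store, Idle, Send, Req, Done, Hold}

Sat(valid | alarm) = {Check, Idle, Send, Req, Done}
Sat(error -> (valid | alarm)) = {Check, Err, Store, Idle, Send, Req, Done, Hold}
AG (error -> (valid | alarm)): greatest fixpoint, start Z0 = {Check, Err, Store, Idle, Send, Req, Done, Hold}, keep only states in Sat with every successor in Z. Already a fixed point.
Sat(AG (error -> (valid | alarm))) = {Check, Err, Store, Idle, Send, Req, Done, Hold}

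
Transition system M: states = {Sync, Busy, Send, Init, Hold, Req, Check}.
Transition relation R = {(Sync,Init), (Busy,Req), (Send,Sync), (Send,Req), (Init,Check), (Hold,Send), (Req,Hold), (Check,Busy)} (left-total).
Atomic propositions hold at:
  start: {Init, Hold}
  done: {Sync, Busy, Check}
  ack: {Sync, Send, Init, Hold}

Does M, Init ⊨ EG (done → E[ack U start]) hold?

E[ack U start]: least fixpoint, start Z0 = Sat(start) = {Init, Hold}, add states in Sat(ack) with some successor in Z. Z1 = {Sync, Init, Hold}; Z2 = {Sync, Send, Init, Hold}; fixed.
Sat(E[ack U start]) = {Sync, Send, Init, Hold}
Sat(done → E[ack U start]) = {Sync, Send, Init, Hold, Req}
EG (done → E[ack U start]): greatest fixpoint, start Z0 = {Sync, Send, Init, Hold, Req}, keep only states in Sat with some successor in Z. Z1 = {Sync, Send, Hold, Req}; Z2 = {Send, Hold, Req}; fixed.
Sat(EG (done → E[ack U start])) = {Send, Hold, Req}
Init ∉ Sat(EG (done → E[ack U start])) = {Send, Hold, Req}, so the formula does not hold at Init.

No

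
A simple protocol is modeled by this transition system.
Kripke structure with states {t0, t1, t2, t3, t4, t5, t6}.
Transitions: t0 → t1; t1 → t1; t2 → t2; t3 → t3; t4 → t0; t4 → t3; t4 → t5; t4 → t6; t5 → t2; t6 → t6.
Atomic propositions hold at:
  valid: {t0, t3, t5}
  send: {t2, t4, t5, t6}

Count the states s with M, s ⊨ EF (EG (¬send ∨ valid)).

4

Sat(¬send) = {t0, t1, t3}
Sat(¬send ∨ valid) = {t0, t1, t3, t5}
EG (¬send ∨ valid): greatest fixpoint, start Z0 = {t0, t1, t3, t5}, keep only states in Sat with some successor in Z. Z1 = {t0, t1, t3}; fixed.
Sat(EG (¬send ∨ valid)) = {t0, t1, t3}
EF (EG (¬send ∨ valid)): least fixpoint, start Z0 = {t0, t1, t3}, add states with some successor in Z. Z1 = {t0, t1, t3, t4}; fixed.
Sat(EF (EG (¬send ∨ valid))) = {t0, t1, t3, t4}
|Sat(EF (EG (¬send ∨ valid)))| = |{t0, t1, t3, t4}| = 4.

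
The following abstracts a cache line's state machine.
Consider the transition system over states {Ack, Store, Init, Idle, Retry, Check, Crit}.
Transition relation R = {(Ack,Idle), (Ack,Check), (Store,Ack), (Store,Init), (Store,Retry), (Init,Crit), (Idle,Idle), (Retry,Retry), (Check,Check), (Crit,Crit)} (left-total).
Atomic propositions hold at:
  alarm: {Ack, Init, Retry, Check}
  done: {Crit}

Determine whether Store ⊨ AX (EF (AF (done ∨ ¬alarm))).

Sat(¬alarm) = {Store, Idle, Crit}
Sat(done ∨ ¬alarm) = {Store, Idle, Crit}
AF (done ∨ ¬alarm): least fixpoint, start Z0 = {Store, Idle, Crit}, add states with every successor in Z. Z1 = {Store, Init, Idle, Crit}; fixed.
Sat(AF (done ∨ ¬alarm)) = {Store, Init, Idle, Crit}
EF (AF (done ∨ ¬alarm)): least fixpoint, start Z0 = {Store, Init, Idle, Crit}, add states with some successor in Z. Z1 = {Ack, Store, Init, Idle, Crit}; fixed.
Sat(EF (AF (done ∨ ¬alarm))) = {Ack, Store, Init, Idle, Crit}
Sat(AX (EF (AF (done ∨ ¬alarm)))) = {s : every successor in {Ack, Store, Init, Idle, Crit}} = {Init, Idle, Crit}
Store ∉ Sat(AX (EF (AF (done ∨ ¬alarm)))) = {Init, Idle, Crit}, so the formula does not hold at Store.

No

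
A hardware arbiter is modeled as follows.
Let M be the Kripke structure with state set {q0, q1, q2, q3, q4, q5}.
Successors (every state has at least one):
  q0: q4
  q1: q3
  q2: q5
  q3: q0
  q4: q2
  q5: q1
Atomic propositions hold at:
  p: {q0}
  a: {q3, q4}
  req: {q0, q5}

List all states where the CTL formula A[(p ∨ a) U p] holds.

{q0, q3}

Sat(p ∨ a) = {q0, q3, q4}
A[(p ∨ a) U p]: least fixpoint, start Z0 = Sat(p) = {q0}, add states in Sat(p ∨ a) with every successor in Z. Z1 = {q0, q3}; fixed.
Sat(A[(p ∨ a) U p]) = {q0, q3}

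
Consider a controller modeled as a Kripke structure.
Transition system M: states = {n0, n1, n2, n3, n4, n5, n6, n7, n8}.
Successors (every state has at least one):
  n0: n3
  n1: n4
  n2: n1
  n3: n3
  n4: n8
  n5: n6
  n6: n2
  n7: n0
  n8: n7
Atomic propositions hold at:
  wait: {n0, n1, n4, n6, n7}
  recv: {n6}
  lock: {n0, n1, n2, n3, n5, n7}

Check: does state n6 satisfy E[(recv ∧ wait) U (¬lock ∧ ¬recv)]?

No

Sat(recv ∧ wait) = {n6}
Sat(¬lock) = {n4, n6, n8}
Sat(¬recv) = {n0, n1, n2, n3, n4, n5, n7, n8}
Sat(¬lock ∧ ¬recv) = {n4, n8}
E[(recv ∧ wait) U (¬lock ∧ ¬recv)]: least fixpoint, start Z0 = Sat((¬lock ∧ ¬recv)) = {n4, n8}, add states in Sat(recv ∧ wait) with some successor in Z. Already a fixed point.
Sat(E[(recv ∧ wait) U (¬lock ∧ ¬recv)]) = {n4, n8}
n6 ∉ Sat(E[(recv ∧ wait) U (¬lock ∧ ¬recv)]) = {n4, n8}, so the formula does not hold at n6.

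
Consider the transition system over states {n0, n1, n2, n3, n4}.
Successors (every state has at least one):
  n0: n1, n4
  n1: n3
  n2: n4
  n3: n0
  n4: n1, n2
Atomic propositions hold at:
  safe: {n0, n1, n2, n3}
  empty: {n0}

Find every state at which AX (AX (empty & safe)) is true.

{n1}

Sat(empty & safe) = {n0}
Sat(AX (empty & safe)) = {s : every successor in {n0}} = {n3}
Sat(AX (AX (empty & safe))) = {s : every successor in {n3}} = {n1}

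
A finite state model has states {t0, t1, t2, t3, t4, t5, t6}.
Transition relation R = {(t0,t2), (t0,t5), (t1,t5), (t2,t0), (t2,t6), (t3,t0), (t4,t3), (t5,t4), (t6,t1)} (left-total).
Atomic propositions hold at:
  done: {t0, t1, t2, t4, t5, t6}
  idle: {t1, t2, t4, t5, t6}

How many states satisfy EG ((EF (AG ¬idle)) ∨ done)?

2

Sat(¬idle) = {t0, t3}
AG ¬idle: greatest fixpoint, start Z0 = {t0, t3}, keep only states in Sat with every successor in Z. Z1 = {t3}; Z2 = ∅; fixed.
Sat(AG ¬idle) = ∅
EF (AG ¬idle): least fixpoint, start Z0 = ∅, add states with some successor in Z. Already a fixed point.
Sat(EF (AG ¬idle)) = ∅
Sat((EF (AG ¬idle)) ∨ done) = {t0, t1, t2, t4, t5, t6}
EG ((EF (AG ¬idle)) ∨ done): greatest fixpoint, start Z0 = {t0, t1, t2, t4, t5, t6}, keep only states in Sat with some successor in Z. Z1 = {t0, t1, t2, t5, t6}; Z2 = {t0, t1, t2, t6}; Z3 = {t0, t2, t6}; Z4 = {t0, t2}; fixed.
Sat(EG ((EF (AG ¬idle)) ∨ done)) = {t0, t2}
|Sat(EG ((EF (AG ¬idle)) ∨ done))| = |{t0, t2}| = 2.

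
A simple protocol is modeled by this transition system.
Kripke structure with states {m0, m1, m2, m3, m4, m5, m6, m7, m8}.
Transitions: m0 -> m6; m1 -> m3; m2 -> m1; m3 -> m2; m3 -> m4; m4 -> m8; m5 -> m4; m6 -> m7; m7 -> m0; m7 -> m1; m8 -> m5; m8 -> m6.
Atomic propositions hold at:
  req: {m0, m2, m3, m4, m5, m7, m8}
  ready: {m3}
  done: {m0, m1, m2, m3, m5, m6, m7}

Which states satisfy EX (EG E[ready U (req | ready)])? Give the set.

{m1, m3, m4, m5, m8}

Sat(req | ready) = {m0, m2, m3, m4, m5, m7, m8}
E[ready U (req | ready)]: least fixpoint, start Z0 = Sat((req | ready)) = {m0, m2, m3, m4, m5, m7, m8}, add states in Sat(ready) with some successor in Z. Already a fixed point.
Sat(E[ready U (req | ready)]) = {m0, m2, m3, m4, m5, m7, m8}
EG E[ready U (req | ready)]: greatest fixpoint, start Z0 = {m0, m2, m3, m4, m5, m7, m8}, keep only states in Sat with some successor in Z. Z1 = {m3, m4, m5, m7, m8}; Z2 = {m3, m4, m5, m8}; fixed.
Sat(EG E[ready U (req | ready)]) = {m3, m4, m5, m8}
Sat(EX (EG E[ready U (req | ready)])) = {s : some successor in {m3, m4, m5, m8}} = {m1, m3, m4, m5, m8}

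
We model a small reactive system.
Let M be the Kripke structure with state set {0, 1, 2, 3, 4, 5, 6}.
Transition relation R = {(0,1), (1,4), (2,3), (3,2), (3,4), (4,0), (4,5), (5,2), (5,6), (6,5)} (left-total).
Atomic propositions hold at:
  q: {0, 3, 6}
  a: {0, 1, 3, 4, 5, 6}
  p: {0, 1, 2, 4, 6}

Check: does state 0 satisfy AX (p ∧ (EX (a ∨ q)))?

Yes

Sat(a ∨ q) = {0, 1, 3, 4, 5, 6}
Sat(EX (a ∨ q)) = {s : some successor in {0, 1, 3, 4, 5, 6}} = {0, 1, 2, 3, 4, 5, 6}
Sat(p ∧ (EX (a ∨ q))) = {0, 1, 2, 4, 6}
Sat(AX (p ∧ (EX (a ∨ q)))) = {s : every successor in {0, 1, 2, 4, 6}} = {0, 1, 3, 5}
0 ∈ Sat(AX (p ∧ (EX (a ∨ q)))) = {0, 1, 3, 5}, so the formula holds at 0.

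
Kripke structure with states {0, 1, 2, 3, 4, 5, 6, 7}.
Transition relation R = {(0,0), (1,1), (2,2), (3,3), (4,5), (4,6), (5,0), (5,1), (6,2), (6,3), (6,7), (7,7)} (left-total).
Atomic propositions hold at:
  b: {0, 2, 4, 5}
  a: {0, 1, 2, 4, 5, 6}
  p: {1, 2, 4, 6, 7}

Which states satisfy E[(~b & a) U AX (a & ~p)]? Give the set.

{0}

Sat(~b) = {1, 3, 6, 7}
Sat(~b & a) = {1, 6}
Sat(~p) = {0, 3, 5}
Sat(a & ~p) = {0, 5}
Sat(AX (a & ~p)) = {s : every successor in {0, 5}} = {0}
E[(~b & a) U AX (a & ~p)]: least fixpoint, start Z0 = Sat(AX (a & ~p)) = {0}, add states in Sat(~b & a) with some successor in Z. Already a fixed point.
Sat(E[(~b & a) U AX (a & ~p)]) = {0}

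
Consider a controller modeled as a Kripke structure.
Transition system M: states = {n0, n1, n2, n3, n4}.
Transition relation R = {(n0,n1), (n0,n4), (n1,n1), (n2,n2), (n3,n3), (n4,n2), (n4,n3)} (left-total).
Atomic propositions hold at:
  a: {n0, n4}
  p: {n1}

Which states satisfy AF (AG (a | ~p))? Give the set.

{n2, n3, n4}

Sat(~p) = {n0, n2, n3, n4}
Sat(a | ~p) = {n0, n2, n3, n4}
AG (a | ~p): greatest fixpoint, start Z0 = {n0, n2, n3, n4}, keep only states in Sat with every successor in Z. Z1 = {n2, n3, n4}; fixed.
Sat(AG (a | ~p)) = {n2, n3, n4}
AF (AG (a | ~p)): least fixpoint, start Z0 = {n2, n3, n4}, add states with every successor in Z. Already a fixed point.
Sat(AF (AG (a | ~p))) = {n2, n3, n4}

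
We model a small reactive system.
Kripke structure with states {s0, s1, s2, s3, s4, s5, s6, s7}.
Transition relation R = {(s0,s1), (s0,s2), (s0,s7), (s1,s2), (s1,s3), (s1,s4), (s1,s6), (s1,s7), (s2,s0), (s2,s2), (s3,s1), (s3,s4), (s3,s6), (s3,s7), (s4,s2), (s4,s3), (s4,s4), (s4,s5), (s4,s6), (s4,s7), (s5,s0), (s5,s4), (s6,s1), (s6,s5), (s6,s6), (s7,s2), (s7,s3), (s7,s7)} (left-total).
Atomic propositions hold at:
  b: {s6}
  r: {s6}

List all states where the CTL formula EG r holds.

EG r: greatest fixpoint, start Z0 = {s6}, keep only states in Sat with some successor in Z. Already a fixed point.
Sat(EG r) = {s6}

{s6}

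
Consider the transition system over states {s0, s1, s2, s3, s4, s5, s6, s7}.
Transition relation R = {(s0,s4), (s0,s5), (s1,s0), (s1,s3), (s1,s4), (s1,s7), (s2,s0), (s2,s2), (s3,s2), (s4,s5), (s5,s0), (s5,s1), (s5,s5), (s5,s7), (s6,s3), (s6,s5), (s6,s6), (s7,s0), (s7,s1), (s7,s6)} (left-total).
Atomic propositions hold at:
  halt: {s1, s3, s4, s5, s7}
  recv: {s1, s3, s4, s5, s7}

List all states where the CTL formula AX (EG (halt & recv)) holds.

Sat(halt & recv) = {s1, s3, s4, s5, s7}
EG (halt & recv): greatest fixpoint, start Z0 = {s1, s3, s4, s5, s7}, keep only states in Sat with some successor in Z. Z1 = {s1, s4, s5, s7}; fixed.
Sat(EG (halt & recv)) = {s1, s4, s5, s7}
Sat(AX (EG (halt & recv))) = {s : every successor in {s1, s4, s5, s7}} = {s0, s4}

{s0, s4}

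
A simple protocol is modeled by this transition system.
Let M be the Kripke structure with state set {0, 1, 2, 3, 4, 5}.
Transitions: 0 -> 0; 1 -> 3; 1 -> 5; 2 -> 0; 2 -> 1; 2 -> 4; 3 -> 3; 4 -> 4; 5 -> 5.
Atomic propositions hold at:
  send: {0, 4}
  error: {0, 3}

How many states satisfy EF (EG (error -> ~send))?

Sat(~send) = {1, 2, 3, 5}
Sat(error -> ~send) = {1, 2, 3, 4, 5}
EG (error -> ~send): greatest fixpoint, start Z0 = {1, 2, 3, 4, 5}, keep only states in Sat with some successor in Z. Already a fixed point.
Sat(EG (error -> ~send)) = {1, 2, 3, 4, 5}
EF (EG (error -> ~send)): least fixpoint, start Z0 = {1, 2, 3, 4, 5}, add states with some successor in Z. Already a fixed point.
Sat(EF (EG (error -> ~send))) = {1, 2, 3, 4, 5}
|Sat(EF (EG (error -> ~send)))| = |{1, 2, 3, 4, 5}| = 5.

5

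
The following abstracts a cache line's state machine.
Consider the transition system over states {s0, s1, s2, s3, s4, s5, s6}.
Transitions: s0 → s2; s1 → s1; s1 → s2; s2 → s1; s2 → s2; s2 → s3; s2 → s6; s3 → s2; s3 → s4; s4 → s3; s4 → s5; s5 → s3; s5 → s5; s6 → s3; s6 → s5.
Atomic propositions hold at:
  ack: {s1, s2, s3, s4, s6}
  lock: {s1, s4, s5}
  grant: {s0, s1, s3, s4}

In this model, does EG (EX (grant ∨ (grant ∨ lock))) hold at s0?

No

Sat(grant ∨ lock) = {s0, s1, s3, s4, s5}
Sat(grant ∨ (grant ∨ lock)) = {s0, s1, s3, s4, s5}
Sat(EX (grant ∨ (grant ∨ lock))) = {s : some successor in {s0, s1, s3, s4, s5}} = {s1, s2, s3, s4, s5, s6}
EG (EX (grant ∨ (grant ∨ lock))): greatest fixpoint, start Z0 = {s1, s2, s3, s4, s5, s6}, keep only states in Sat with some successor in Z. Already a fixed point.
Sat(EG (EX (grant ∨ (grant ∨ lock)))) = {s1, s2, s3, s4, s5, s6}
s0 ∉ Sat(EG (EX (grant ∨ (grant ∨ lock)))) = {s1, s2, s3, s4, s5, s6}, so the formula does not hold at s0.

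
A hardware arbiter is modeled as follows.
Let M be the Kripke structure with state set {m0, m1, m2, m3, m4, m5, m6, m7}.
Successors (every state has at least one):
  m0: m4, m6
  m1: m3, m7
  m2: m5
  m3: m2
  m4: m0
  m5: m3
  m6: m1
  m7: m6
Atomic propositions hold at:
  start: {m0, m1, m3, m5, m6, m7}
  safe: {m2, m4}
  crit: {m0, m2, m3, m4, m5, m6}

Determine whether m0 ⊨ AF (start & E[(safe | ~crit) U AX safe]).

Sat(~crit) = {m1, m7}
Sat(safe | ~crit) = {m1, m2, m4, m7}
Sat(AX safe) = {s : every successor in {m2, m4}} = {m3}
E[(safe | ~crit) U AX safe]: least fixpoint, start Z0 = Sat(AX safe) = {m3}, add states in Sat(safe | ~crit) with some successor in Z. Z1 = {m1, m3}; fixed.
Sat(E[(safe | ~crit) U AX safe]) = {m1, m3}
Sat(start & E[(safe | ~crit) U AX safe]) = {m1, m3}
AF (start & E[(safe | ~crit) U AX safe]): least fixpoint, start Z0 = {m1, m3}, add states with every successor in Z. Z1 = {m1, m3, m5, m6}; Z2 = {m1, m2, m3, m5, m6, m7}; fixed.
Sat(AF (start & E[(safe | ~crit) U AX safe])) = {m1, m2, m3, m5, m6, m7}
m0 ∉ Sat(AF (start & E[(safe | ~crit) U AX safe])) = {m1, m2, m3, m5, m6, m7}, so the formula does not hold at m0.

No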